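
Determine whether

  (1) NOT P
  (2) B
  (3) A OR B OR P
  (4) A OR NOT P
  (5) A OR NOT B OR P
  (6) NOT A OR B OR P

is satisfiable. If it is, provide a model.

Unit clause (NOT P) forces P = False.
Unit clause (B) forces B = True.
In (A OR NOT B OR P) only A is left, so A = True.
Check each clause:
  (NOT P): NOT P holds.
  (B): B holds.
  (A OR B OR P): A holds.
  (A OR NOT P): A holds.
  (A OR NOT B OR P): A holds.
  (NOT A OR B OR P): B holds.
All clauses satisfied.

B: True; A: True; P: False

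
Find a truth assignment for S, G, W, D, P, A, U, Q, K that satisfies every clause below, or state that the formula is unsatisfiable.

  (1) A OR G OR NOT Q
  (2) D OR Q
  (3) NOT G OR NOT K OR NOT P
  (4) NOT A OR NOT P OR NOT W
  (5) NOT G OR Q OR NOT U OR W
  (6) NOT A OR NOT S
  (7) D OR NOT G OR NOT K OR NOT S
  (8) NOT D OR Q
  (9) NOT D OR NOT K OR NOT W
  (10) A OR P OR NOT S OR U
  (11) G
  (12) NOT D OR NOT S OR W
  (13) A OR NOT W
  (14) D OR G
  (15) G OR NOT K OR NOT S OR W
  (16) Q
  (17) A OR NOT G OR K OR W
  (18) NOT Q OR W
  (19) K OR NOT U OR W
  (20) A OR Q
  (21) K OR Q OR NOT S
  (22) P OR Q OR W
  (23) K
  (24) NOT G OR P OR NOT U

Unit clause (G) forces G = True.
Unit clause (Q) forces Q = True.
In (NOT Q OR W) only W is left, so W = True.
Unit clause (K) forces K = True.
In (NOT G OR NOT K OR NOT P) only NOT P is left, so P = False.
In (NOT D OR NOT K OR NOT W) only NOT D is left, so D = False.
In (A OR NOT W) only A is left, so A = True.
In (NOT G OR P OR NOT U) only NOT U is left, so U = False.
In (NOT A OR NOT S) only NOT S is left, so S = False.
All clauses satisfied.

S: False; G: True; W: True; D: False; P: False; A: True; U: False; Q: True; K: True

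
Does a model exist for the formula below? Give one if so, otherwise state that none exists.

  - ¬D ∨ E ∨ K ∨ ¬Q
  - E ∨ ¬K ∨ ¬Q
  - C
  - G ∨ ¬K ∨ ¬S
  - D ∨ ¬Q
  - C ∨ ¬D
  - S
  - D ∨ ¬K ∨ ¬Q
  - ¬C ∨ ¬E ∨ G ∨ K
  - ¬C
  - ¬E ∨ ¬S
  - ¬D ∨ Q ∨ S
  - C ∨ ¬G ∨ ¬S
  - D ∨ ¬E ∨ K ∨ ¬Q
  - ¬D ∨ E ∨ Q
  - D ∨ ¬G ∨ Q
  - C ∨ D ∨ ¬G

Case C = True:
  Clause (¬C) is falsified — contradiction.
Case C = False:
  Clause (C) is falsified — contradiction.
Both cases fail, so the formula is unsatisfiable.

No satisfying assignment exists.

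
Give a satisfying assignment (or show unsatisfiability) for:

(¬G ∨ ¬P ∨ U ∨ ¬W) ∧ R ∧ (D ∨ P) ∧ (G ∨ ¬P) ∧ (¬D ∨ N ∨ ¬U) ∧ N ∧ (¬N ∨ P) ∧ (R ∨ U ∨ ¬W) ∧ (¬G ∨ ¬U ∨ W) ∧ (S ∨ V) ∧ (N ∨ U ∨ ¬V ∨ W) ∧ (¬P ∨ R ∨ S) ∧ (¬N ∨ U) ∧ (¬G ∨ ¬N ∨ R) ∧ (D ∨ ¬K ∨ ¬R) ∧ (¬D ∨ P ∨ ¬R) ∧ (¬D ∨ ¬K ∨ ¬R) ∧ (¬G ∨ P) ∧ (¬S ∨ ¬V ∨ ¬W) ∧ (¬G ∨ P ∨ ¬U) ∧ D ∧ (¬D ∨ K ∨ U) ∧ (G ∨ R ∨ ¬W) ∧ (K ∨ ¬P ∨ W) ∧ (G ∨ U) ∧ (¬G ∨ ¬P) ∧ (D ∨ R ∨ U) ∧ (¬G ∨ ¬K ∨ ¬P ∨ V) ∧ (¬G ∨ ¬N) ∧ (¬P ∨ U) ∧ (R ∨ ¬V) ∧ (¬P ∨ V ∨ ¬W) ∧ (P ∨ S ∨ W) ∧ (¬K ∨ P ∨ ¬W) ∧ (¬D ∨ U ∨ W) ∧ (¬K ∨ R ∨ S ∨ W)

No satisfying assignment exists.

Case R = True:
  (N) forces N = True.
  (¬N ∨ P) forces P = True.
  (G ∨ ¬P) forces G = True.
  Clause (¬G ∨ ¬P) is falsified — contradiction.
Case R = False:
  Clause (R) is falsified — contradiction.
Both cases fail, so the formula is unsatisfiable.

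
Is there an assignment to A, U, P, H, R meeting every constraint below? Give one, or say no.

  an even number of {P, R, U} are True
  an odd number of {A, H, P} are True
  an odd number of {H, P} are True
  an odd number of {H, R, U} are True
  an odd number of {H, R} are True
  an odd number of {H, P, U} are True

A = False, U = False, P = False, H = True, R = False

{P, R, U}: 0 true → even ✓
{A, H, P}: 1 true → odd ✓
{H, P}: 1 true → odd ✓
{H, R, U}: 1 true → odd ✓
{H, R}: 1 true → odd ✓
{H, P, U}: 1 true → odd ✓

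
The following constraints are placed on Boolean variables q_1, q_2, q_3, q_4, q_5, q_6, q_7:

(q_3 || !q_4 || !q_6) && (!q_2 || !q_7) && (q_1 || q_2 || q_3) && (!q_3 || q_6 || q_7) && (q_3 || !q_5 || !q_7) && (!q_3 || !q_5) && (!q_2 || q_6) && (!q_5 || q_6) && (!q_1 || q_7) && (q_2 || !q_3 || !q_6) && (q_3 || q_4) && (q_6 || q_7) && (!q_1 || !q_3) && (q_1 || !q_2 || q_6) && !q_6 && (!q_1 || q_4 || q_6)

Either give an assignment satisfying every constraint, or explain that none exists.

q_1: False, q_2: False, q_3: True, q_4: False, q_5: False, q_6: False, q_7: True

Unit clause (!q_6) forces q_6 = False.
In (!q_2 || q_6) only !q_2 is left, so q_2 = False.
In (!q_5 || q_6) only !q_5 is left, so q_5 = False.
In (q_6 || q_7) only q_7 is left, so q_7 = True.
Set q_1 = False.
  then (q_1 || q_2 || q_3) forces q_3 = True.
Set q_4 = False.
All clauses satisfied.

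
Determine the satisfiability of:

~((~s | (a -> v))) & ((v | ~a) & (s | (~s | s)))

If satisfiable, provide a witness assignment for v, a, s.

Case s = True: the formula simplifies to ~((a -> v)) & (v | ~a).
  a = True: simplifies to ~v & v.
    v = True: the conjunct ~v is False.
    v = False: the conjunct v is False.
  a = False: the conjunct ~((a -> v)) becomes ~((False -> v)) = False.
Case s = False: the conjunct ~((~s | (a -> v))) becomes ~((True | (a -> v))) = False.
Both cases fail — unsatisfiable.

No satisfying assignment exists.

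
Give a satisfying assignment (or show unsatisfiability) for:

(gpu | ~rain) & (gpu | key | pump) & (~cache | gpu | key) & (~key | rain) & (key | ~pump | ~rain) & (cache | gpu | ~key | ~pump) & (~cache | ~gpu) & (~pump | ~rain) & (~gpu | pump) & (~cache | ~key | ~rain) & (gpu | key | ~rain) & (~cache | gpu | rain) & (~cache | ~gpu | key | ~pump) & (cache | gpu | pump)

rain: False, pump: True, gpu: True, key: False, cache: False

Try rain = True:
  (gpu | ~rain) forces gpu = True.
  (~cache | ~gpu) forces cache = False.
  (~pump | ~rain) forces pump = False.
  clause (~gpu | pump) is falsified — backtrack.
So rain = False.
  then (~key | rain) forces key = False.
Set pump = True.
Set gpu = True.
  then (~cache | ~gpu) forces cache = False.
All clauses satisfied.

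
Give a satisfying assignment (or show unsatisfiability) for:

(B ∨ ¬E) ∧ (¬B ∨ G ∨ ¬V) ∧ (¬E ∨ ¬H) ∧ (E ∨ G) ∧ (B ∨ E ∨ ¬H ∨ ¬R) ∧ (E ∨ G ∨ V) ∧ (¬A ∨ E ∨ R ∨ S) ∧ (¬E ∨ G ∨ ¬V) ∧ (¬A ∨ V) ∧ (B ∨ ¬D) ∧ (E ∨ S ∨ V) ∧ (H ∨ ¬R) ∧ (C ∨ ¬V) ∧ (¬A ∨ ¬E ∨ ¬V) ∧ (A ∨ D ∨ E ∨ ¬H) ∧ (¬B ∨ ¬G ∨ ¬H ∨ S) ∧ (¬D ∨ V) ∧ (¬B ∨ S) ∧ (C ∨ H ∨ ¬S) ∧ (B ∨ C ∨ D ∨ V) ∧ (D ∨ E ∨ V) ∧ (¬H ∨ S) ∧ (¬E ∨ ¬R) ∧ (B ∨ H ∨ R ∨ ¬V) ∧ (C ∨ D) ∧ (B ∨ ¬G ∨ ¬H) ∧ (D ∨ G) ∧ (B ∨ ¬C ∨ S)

S = True, E = False, C = True, A = False, D = False, R = False, H = False, V = True, G = True, B = True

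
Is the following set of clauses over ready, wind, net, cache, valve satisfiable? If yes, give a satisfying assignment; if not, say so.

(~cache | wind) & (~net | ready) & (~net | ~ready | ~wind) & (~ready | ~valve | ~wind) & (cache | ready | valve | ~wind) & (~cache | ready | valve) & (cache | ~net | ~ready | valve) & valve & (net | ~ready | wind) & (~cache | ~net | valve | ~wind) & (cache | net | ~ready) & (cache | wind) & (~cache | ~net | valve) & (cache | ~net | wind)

ready=F; wind=T; net=F; cache=F; valve=T

Unit clause (valve) forces valve = True.
Try ready = True:
  (~ready | ~valve | ~wind) forces wind = False.
  (~cache | wind) forces cache = False.
  clause (cache | wind) is falsified — backtrack.
So ready = False.
  then (~net | ready) forces net = False.
Set wind = True.
Set cache = False.
All clauses satisfied.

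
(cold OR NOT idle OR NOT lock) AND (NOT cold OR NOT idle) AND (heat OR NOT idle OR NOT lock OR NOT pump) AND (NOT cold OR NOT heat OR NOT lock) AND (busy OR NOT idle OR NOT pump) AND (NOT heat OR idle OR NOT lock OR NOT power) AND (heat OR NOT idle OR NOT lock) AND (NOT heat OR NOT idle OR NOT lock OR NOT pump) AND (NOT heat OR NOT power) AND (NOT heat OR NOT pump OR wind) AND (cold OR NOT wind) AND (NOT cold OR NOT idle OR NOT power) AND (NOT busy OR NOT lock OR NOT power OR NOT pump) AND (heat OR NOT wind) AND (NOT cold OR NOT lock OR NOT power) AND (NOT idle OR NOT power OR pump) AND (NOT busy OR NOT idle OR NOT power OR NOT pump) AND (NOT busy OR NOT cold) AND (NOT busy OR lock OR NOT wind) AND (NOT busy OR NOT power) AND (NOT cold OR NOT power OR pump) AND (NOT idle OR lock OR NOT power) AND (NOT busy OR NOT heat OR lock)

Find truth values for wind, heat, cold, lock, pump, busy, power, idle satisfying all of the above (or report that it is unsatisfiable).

wind=F, heat=F, cold=F, lock=T, pump=T, busy=F, power=F, idle=F

Set wind = False.
Set heat = False.
Set cold = False.
Set lock = True.
  then (cold OR NOT idle OR NOT lock) forces idle = False.
Set pump = True.
Set busy = False.
Set power = False.
All clauses satisfied.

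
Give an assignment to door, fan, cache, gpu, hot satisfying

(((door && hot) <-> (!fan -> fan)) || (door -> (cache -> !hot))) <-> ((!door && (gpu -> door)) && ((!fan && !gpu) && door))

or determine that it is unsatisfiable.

door = True, fan = False, cache = True, gpu = True, hot = True

  (((door && hot) <-> (!fan -> fan)) || (door -> (cache -> !hot))) <-> ((!door && (gpu -> door)) && ((!fan && !gpu) && door)) = True
    ((door && hot) <-> (!fan -> fan)) || (door -> (cache -> !hot)) = False
      (door && hot) <-> (!fan -> fan) = False
        door && hot = True
        !fan -> fan = False
          !fan = True
      door -> (cache -> !hot) = False
        cache -> !hot = False
          !hot = False
    (!door && (gpu -> door)) && ((!fan && !gpu) && door) = False
      !door && (gpu -> door) = False
        !door = False
        gpu -> door = True
      (!fan && !gpu) && door = False
        !fan && !gpu = False
          !fan = True
          !gpu = False
The formula evaluates to True.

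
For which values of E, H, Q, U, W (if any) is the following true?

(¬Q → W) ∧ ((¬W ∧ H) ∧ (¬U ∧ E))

E = True; H = True; Q = True; U = False; W = False

  ¬Q → W = True
    ¬Q = False
  (¬W ∧ H) ∧ (¬U ∧ E) = True
    ¬W ∧ H = True
      ¬W = True
    ¬U ∧ E = True
      ¬U = True
Both conjuncts True, so the formula holds.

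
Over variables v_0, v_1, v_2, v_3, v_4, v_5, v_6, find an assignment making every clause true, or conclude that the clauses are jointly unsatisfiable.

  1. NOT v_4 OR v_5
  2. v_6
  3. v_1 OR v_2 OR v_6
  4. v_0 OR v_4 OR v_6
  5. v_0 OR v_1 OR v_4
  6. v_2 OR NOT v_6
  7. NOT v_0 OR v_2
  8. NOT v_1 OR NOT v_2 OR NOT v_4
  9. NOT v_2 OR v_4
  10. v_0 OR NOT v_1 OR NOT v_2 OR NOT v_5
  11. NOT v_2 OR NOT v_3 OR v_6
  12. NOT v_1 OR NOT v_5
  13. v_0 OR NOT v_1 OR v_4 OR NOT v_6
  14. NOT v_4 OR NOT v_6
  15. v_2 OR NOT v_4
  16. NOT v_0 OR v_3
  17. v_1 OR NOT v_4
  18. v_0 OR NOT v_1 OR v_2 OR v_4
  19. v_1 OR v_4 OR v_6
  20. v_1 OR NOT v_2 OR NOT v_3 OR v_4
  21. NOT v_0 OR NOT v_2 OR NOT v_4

No satisfying assignment exists.

Case v_6 = True:
  (v_2 OR NOT v_6) forces v_2 = True.
  (NOT v_2 OR v_4) forces v_4 = True.
  Clause (NOT v_4 OR NOT v_6) is falsified — contradiction.
Case v_6 = False:
  Clause (v_6) is falsified — contradiction.
Both cases fail, so the formula is unsatisfiable.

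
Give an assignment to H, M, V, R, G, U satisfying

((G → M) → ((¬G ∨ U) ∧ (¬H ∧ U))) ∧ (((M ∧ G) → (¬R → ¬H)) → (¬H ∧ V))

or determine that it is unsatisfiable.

H = False, M = True, V = True, R = True, G = True, U = True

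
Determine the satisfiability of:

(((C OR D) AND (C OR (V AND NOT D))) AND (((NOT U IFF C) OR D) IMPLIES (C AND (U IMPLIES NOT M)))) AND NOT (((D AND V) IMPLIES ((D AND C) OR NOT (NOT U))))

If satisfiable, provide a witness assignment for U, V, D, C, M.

Case D = True: the formula simplifies to (C AND (C AND (U IMPLIES NOT M))) AND NOT ((V IMPLIES (C OR NOT (NOT U)))).
  C = True: the conjunct NOT ((V IMPLIES (C OR NOT (NOT U)))) becomes NOT ((V IMPLIES True)) = False.
  C = False: the conjunct C is False.
Case D = False: the conjunct NOT (((D AND V) IMPLIES ((D AND C) OR NOT (NOT U)))) becomes NOT ((False IMPLIES NOT (NOT U))) = False.
Both cases fail — unsatisfiable.

The formula is unsatisfiable.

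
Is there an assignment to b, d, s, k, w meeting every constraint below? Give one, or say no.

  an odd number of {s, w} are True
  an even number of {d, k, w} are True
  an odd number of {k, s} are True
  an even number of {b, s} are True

b = True, d = False, s = True, k = False, w = False

{s, w}: 1 true → odd ✓
{d, k, w}: 0 true → even ✓
{k, s}: 1 true → odd ✓
{b, s}: 2 true → even ✓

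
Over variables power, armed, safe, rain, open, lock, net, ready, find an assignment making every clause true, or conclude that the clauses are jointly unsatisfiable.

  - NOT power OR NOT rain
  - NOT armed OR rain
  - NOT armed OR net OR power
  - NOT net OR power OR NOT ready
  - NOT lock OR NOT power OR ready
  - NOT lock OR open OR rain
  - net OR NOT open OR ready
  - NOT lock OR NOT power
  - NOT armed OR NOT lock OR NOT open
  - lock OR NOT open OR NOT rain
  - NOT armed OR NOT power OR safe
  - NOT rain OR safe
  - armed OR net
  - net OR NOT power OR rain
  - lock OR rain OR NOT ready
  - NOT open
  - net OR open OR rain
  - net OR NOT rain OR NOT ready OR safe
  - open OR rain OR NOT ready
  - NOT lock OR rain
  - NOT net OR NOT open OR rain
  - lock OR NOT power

power: False, armed: False, safe: False, rain: False, open: False, lock: False, net: True, ready: False

Unit clause (NOT open) forces open = False.
Try power = True:
  (NOT power OR NOT rain) forces rain = False.
  (NOT armed OR rain) forces armed = False.
  (NOT lock OR open OR rain) forces lock = False.
  clause (lock OR NOT power) is falsified — backtrack.
So power = False.
Set armed = False.
  then (armed OR net) forces net = True.
  then (NOT net OR power OR NOT ready) forces ready = False.
Set safe = False.
  then (NOT rain OR safe) forces rain = False.
  then (NOT lock OR rain) forces lock = False.
All clauses satisfied.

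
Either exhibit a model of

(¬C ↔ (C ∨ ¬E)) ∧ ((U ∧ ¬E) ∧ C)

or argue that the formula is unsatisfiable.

Unsatisfiable

Case C = True: the conjunct ¬C ↔ (C ∨ ¬E) becomes ¬True ↔ (True ∨ ¬E) = False.
Case C = False: the conjunct C is False.
Both cases fail — unsatisfiable.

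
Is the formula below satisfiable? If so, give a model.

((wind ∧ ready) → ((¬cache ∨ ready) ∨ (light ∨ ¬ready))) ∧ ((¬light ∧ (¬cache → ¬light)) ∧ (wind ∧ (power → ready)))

ready = False, light = False, power = False, cache = True, wind = True

  (wind ∧ ready) → ((¬cache ∨ ready) ∨ (light ∨ ¬ready)) = True
    wind ∧ ready = False
    (¬cache ∨ ready) ∨ (light ∨ ¬ready) = True
      ¬cache ∨ ready = False
        ¬cache = False
      light ∨ ¬ready = True
        ¬ready = True
  (¬light ∧ (¬cache → ¬light)) ∧ (wind ∧ (power → ready)) = True
    ¬light ∧ (¬cache → ¬light) = True
      ¬light = True
      ¬cache → ¬light = True
        ¬cache = False
        ¬light = True
    wind ∧ (power → ready) = True
      power → ready = True
Both conjuncts True, so the formula holds.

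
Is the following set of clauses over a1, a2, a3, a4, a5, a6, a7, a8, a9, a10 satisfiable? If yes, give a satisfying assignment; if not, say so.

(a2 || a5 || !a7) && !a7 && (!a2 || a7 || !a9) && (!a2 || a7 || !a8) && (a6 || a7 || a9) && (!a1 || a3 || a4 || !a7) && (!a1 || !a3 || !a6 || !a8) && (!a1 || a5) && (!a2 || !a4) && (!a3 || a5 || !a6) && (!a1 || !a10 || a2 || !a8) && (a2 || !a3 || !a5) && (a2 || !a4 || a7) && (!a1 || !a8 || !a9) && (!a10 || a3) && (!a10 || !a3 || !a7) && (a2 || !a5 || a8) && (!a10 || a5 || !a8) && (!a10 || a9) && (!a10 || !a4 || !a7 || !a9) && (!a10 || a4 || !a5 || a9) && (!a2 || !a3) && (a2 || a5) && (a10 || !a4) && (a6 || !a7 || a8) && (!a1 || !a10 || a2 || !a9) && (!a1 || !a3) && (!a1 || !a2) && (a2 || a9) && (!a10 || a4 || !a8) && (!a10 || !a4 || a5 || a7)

Unit clause (!a7) forces a7 = False.
Set a1 = False.
Set a2 = False.
  then (a2 || !a4 || a7) forces a4 = False.
  then (a2 || a5) forces a5 = True.
  then (a2 || a9) forces a9 = True.
  then (a2 || !a3 || !a5) forces a3 = False.
  then (!a10 || a3) forces a10 = False.
  then (a2 || !a5 || a8) forces a8 = True.
Set a6 = False.
All clauses satisfied.

a1=F, a2=F, a3=F, a4=F, a5=T, a6=F, a7=F, a8=T, a9=T, a10=F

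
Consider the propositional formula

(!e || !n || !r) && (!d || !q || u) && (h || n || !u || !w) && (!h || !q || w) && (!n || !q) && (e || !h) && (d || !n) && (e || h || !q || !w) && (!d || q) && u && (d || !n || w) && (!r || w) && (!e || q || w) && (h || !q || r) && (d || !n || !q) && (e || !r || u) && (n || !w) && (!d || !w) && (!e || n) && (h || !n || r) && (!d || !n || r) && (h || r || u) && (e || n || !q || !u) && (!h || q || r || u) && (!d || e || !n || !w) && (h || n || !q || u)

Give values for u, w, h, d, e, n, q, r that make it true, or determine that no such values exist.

Unit clause (u) forces u = True.
Try w = True:
  (n || !w) forces n = True.
  (!n || !q) forces q = False.
  (d || !n) forces d = True.
  clause (!d || q) is falsified — backtrack.
So w = False.
  then (!r || w) forces r = False.
Set h = False.
  then (h || !q || r) forces q = False.
  then (h || !n || r) forces n = False.
  then (!d || q) forces d = False.
  then (!e || q || w) forces e = False.
All clauses satisfied.

u = True; w = False; h = False; d = False; e = False; n = False; q = False; r = False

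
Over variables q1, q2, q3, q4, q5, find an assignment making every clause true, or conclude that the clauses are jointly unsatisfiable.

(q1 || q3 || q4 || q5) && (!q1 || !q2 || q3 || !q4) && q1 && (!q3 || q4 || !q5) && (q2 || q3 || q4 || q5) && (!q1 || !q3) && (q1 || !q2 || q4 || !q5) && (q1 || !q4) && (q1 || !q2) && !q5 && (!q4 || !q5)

q1 = True, q2 = True, q3 = False, q4 = False, q5 = False

Unit clause (q1) forces q1 = True.
In (!q1 || !q3) only !q3 is left, so q3 = False.
Unit clause (!q5) forces q5 = False.
Set q2 = True.
  then (!q1 || !q2 || q3 || !q4) forces q4 = False.
All clauses satisfied.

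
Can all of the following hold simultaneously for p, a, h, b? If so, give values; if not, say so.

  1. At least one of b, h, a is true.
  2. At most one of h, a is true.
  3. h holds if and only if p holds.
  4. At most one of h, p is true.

p: False, a: False, h: False, b: True

  (1) {b, h, a}: 1 true — at least one ✓
  (2) {h, a}: 0 true — at most one ✓
  (3) h=F, p=F — same ✓
  (4) {h, p}: 0 true — at most one ✓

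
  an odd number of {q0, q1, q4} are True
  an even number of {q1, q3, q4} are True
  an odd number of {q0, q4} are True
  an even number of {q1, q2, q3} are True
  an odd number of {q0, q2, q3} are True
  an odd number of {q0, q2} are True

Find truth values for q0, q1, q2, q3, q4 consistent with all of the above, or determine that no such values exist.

q0 = True, q1 = False, q2 = False, q3 = False, q4 = False

{q0, q1, q4}: 1 true → odd ✓
{q1, q3, q4}: 0 true → even ✓
{q0, q4}: 1 true → odd ✓
{q1, q2, q3}: 0 true → even ✓
{q0, q2, q3}: 1 true → odd ✓
{q0, q2}: 1 true → odd ✓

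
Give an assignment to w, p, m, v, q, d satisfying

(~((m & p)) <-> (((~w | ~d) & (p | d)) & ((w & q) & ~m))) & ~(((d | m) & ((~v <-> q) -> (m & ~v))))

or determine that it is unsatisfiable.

w = True, p = True, m = False, v = False, q = True, d = False

  ~((m & p)) <-> (((~w | ~d) & (p | d)) & ((w & q) & ~m)) = True
    ~((m & p)) = True
      m & p = False
    ((~w | ~d) & (p | d)) & ((w & q) & ~m) = True
      (~w | ~d) & (p | d) = True
        ~w | ~d = True
          ~w = False
          ~d = True
        p | d = True
      (w & q) & ~m = True
        w & q = True
        ~m = True
  ~(((d | m) & ((~v <-> q) -> (m & ~v)))) = True
    (d | m) & ((~v <-> q) -> (m & ~v)) = False
      d | m = False
      (~v <-> q) -> (m & ~v) = False
        ~v <-> q = True
          ~v = True
        m & ~v = False
          ~v = True
Both conjuncts True, so the formula holds.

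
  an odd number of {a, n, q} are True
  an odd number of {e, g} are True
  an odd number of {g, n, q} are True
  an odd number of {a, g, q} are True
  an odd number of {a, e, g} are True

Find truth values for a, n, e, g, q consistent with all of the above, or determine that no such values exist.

a=F, n=F, e=T, g=F, q=T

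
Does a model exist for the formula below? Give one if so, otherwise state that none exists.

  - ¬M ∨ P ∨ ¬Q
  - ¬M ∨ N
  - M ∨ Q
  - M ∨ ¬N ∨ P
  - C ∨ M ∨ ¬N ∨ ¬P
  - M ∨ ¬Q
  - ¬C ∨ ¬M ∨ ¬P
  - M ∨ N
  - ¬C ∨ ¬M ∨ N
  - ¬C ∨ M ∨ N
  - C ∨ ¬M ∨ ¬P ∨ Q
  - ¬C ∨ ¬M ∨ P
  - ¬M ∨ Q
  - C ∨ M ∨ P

N = True; C = False; M = True; Q = True; P = True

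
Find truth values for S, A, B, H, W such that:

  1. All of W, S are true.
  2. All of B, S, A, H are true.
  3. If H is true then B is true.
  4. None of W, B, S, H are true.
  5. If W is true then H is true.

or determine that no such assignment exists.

Unsatisfiable — no assignment works.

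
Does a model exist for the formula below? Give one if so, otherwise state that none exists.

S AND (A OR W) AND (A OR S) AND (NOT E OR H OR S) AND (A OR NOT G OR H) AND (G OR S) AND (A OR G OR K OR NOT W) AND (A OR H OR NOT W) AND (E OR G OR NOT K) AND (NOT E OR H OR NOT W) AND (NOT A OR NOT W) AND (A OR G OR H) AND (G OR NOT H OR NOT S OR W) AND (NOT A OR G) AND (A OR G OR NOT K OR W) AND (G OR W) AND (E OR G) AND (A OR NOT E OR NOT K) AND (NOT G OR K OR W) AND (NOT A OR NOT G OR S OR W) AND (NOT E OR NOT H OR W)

Unit clause (S) forces S = True.
Set W = True.
  then (NOT A OR NOT W) forces A = False.
  then (A OR H OR NOT W) forces H = True.
Try G = False:
  (A OR G OR K OR NOT W) forces K = True.
  (E OR G OR NOT K) forces E = True.
  clause (A OR NOT E OR NOT K) is falsified — backtrack.
So G = True.
Set K = False.
Set E = False.
All clauses satisfied.

W=T; G=T; K=F; A=F; H=T; E=F; S=T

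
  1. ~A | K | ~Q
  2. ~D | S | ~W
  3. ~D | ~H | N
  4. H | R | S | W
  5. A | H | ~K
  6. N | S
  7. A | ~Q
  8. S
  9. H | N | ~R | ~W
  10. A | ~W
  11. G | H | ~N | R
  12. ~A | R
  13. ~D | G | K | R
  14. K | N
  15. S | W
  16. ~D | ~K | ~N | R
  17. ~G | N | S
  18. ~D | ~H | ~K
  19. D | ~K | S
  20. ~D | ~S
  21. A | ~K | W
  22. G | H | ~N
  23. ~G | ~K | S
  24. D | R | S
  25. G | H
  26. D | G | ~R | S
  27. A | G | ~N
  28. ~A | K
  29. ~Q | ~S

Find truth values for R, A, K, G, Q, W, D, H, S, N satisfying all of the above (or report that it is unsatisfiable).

R=T, A=T, K=T, G=T, Q=F, W=F, D=F, H=F, S=T, N=T

Unit clause (S) forces S = True.
In (~D | ~S) only ~D is left, so D = False.
In (~Q | ~S) only ~Q is left, so Q = False.
Set R = True.
Set A = True.
  then (~A | K) forces K = True.
Set G = True.
Set W = False.
Set H = False.
Set N = True.
All clauses satisfied.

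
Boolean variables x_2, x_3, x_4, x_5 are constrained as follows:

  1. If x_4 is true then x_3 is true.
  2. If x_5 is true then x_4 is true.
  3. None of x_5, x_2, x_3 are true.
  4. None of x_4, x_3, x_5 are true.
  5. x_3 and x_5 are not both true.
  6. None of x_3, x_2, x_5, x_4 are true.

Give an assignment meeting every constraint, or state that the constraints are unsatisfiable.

x_2 = False; x_3 = False; x_4 = False; x_5 = False

  (1) x_4=F ⇒ x_3: vacuous ✓
  (2) x_5=F ⇒ x_4: vacuous ✓
  (3) {x_5, x_2, x_3}: 0 true — none ✓
  (4) {x_4, x_3, x_5}: 0 true — none ✓
  (5) x_3=F, x_5=F — not both ✓
  (6) {x_3, x_2, x_5, x_4}: 0 true — none ✓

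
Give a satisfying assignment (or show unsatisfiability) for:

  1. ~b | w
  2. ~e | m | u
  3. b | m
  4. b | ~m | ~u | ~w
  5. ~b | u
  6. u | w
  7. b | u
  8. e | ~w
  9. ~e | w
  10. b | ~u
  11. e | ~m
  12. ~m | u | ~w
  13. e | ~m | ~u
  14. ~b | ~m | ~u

w = True, u = True, b = True, e = True, m = False

Try w = False:
  (~b | w) forces b = False.
  (b | m) forces m = True.
  (u | w) forces u = True.
  clause (b | ~u) is falsified — backtrack.
So w = True.
  then (e | ~w) forces e = True.
Set u = True.
  then (b | ~u) forces b = True.
  then (~b | ~m | ~u) forces m = False.
All clauses satisfied.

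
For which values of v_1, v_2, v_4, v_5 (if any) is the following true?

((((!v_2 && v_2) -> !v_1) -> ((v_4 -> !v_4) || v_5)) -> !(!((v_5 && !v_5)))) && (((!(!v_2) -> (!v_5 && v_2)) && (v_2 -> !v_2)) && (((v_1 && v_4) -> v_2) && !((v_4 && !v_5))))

Case v_2 = True: the conjunct v_2 -> !v_2 becomes True -> !True = False.
Case v_2 = False: the formula simplifies to (((v_4 -> !v_4) || v_5) -> !(!((v_5 && !v_5)))) && (!((v_1 && v_4)) && !((v_4 && !v_5))).
  v_5 = True: the conjunct ((v_4 -> !v_4) || v_5) -> !(!((v_5 && !v_5))) becomes ((v_4 -> !v_4) || True) -> !True = False.
  v_5 = False: simplifies to !((v_4 -> !v_4)) && (!((v_1 && v_4)) && !v_4).
    v_4 = True: the conjunct !v_4 is False.
    v_4 = False: the conjunct !((v_4 -> !v_4)) becomes !((False -> True)) = False.
Both cases fail — unsatisfiable.

Unsatisfiable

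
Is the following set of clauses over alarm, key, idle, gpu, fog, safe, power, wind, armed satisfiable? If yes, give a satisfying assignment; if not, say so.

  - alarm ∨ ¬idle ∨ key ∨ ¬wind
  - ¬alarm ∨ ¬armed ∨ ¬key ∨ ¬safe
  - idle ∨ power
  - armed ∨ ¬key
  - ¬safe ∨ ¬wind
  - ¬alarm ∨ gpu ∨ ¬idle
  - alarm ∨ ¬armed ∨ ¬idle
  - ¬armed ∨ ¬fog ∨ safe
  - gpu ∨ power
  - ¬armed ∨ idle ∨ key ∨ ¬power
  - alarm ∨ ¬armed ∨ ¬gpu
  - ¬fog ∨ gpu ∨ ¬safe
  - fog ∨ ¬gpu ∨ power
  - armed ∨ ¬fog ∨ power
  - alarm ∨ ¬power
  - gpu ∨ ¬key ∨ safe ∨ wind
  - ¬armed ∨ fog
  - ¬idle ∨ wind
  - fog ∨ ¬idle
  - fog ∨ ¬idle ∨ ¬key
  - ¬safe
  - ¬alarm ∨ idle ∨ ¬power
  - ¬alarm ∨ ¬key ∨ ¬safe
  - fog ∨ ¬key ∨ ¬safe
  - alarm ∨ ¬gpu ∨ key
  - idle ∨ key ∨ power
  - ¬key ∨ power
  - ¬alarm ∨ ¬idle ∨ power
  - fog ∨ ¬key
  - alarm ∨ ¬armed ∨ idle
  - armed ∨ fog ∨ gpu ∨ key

alarm = True, key = False, idle = True, gpu = True, fog = True, safe = False, power = True, wind = True, armed = False

Unit clause (¬safe) forces safe = False.
Set alarm = True.
Try key = True:
  (armed ∨ ¬key) forces armed = True.
  (¬armed ∨ ¬fog ∨ safe) forces fog = False.
  clause (¬armed ∨ fog) is falsified — backtrack.
So key = False.
Try idle = False:
  (idle ∨ power) forces power = True.
  clause (¬alarm ∨ idle ∨ ¬power) is falsified — backtrack.
So idle = True.
  then (¬alarm ∨ gpu ∨ ¬idle) forces gpu = True.
  then (¬idle ∨ wind) forces wind = True.
  then (fog ∨ ¬idle) forces fog = True.
  then (¬alarm ∨ ¬idle ∨ power) forces power = True.
  then (¬armed ∨ ¬fog ∨ safe) forces armed = False.
All clauses satisfied.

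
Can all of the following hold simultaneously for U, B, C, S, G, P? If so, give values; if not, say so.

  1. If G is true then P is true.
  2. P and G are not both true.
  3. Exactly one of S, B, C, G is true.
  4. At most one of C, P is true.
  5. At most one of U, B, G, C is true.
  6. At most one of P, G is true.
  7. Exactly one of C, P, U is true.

U = False, B = False, C = True, S = False, G = False, P = False

  (1) G=F ⇒ P: vacuous ✓
  (2) P=F, G=F — not both ✓
  (3) {S, B, C, G}: 1 true — exactly one ✓
  (4) {C, P}: 1 true — at most one ✓
  (5) {U, B, G, C}: 1 true — at most one ✓
  (6) {P, G}: 0 true — at most one ✓
  (7) {C, P, U}: 1 true — exactly one ✓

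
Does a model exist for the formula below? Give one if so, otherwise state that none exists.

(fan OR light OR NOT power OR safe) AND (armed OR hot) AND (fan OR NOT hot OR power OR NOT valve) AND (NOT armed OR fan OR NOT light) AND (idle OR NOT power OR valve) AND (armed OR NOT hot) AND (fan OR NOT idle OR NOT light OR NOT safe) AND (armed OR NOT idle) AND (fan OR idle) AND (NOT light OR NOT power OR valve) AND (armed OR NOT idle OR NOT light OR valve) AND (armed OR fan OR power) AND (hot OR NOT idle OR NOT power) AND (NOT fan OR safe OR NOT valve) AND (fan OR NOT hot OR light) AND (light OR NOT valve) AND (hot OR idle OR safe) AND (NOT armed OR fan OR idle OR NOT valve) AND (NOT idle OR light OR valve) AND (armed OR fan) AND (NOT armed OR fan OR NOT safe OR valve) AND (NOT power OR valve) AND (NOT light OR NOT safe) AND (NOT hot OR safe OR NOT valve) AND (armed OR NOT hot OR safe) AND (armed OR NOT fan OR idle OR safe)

Set light = True.
  then (NOT light OR NOT safe) forces safe = False.
Set idle = True.
  then (armed OR NOT idle) forces armed = True.
  then (NOT armed OR fan OR NOT light) forces fan = True.
  then (NOT fan OR safe OR NOT valve) forces valve = False.
  then (NOT power OR valve) forces power = False.
Set hot = False.
All clauses satisfied.

light = True, idle = True, valve = False, safe = False, power = False, fan = True, hot = False, armed = True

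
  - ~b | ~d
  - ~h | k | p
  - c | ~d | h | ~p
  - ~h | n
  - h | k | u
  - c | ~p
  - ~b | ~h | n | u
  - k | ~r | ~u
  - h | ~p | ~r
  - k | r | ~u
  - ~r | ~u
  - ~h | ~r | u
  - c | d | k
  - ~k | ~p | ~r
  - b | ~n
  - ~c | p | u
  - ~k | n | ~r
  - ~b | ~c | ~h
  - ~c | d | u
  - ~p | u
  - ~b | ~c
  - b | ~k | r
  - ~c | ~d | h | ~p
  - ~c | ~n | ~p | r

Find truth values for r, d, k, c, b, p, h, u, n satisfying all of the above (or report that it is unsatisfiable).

r=F, d=F, k=T, c=F, b=T, p=F, h=F, u=T, n=F

Set r = False.
Set d = False.
Try k = False:
  (k | r | ~u) forces u = False.
  (h | k | u) forces h = True.
  (~h | k | p) forces p = True.
  clause (~p | u) is falsified — backtrack.
So k = True.
  then (b | ~k | r) forces b = True.
  then (~b | ~c) forces c = False.
  then (c | ~p) forces p = False.
Set h = False.
Set u = True.
Set n = False.
All clauses satisfied.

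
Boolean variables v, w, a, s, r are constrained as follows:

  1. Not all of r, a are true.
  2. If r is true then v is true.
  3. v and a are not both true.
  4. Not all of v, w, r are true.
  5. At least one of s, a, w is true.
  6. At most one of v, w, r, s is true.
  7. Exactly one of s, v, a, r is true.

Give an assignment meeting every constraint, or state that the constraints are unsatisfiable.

v=F; w=F; a=T; s=F; r=F

  (1) {r, a}: 1/2 true — not all ✓
  (2) r=F ⇒ v: vacuous ✓
  (3) v=F, a=T — not both ✓
  (4) {v, w, r}: 0/3 true — not all ✓
  (5) {s, a, w}: 1 true — at least one ✓
  (6) {v, w, r, s}: 0 true — at most one ✓
  (7) {s, v, a, r}: 1 true — exactly one ✓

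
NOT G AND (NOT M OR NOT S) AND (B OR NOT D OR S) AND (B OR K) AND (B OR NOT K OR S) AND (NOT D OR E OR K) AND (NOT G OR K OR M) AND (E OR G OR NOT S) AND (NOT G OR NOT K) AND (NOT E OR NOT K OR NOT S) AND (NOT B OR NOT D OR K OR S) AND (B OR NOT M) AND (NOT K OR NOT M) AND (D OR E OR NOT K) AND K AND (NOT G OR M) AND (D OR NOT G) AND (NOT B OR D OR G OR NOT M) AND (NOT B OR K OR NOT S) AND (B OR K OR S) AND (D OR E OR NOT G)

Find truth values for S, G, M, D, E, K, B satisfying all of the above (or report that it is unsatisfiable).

S=F; G=F; M=F; D=T; E=F; K=T; B=T

Unit clause (NOT G) forces G = False.
Unit clause (K) forces K = True.
In (NOT K OR NOT M) only NOT M is left, so M = False.
Try S = True:
  (E OR G OR NOT S) forces E = True.
  clause (NOT E OR NOT K OR NOT S) is falsified — backtrack.
So S = False.
  then (B OR NOT K OR S) forces B = True.
Set D = True.
Set E = False.
All clauses satisfied.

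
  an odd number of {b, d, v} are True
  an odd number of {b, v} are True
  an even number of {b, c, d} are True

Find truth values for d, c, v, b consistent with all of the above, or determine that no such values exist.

d = False, c = True, v = False, b = True

{b, d, v}: 1 true → odd ✓
{b, v}: 1 true → odd ✓
{b, c, d}: 2 true → even ✓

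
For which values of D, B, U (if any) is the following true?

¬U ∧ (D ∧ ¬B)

D = True, B = False, U = False

  ¬U = True
  D ∧ ¬B = True
    ¬B = True
Both conjuncts True, so the formula holds.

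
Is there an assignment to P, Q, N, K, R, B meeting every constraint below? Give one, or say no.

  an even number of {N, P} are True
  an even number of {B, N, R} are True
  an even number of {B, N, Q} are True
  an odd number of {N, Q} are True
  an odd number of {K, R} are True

P=F, Q=T, N=F, K=F, R=T, B=T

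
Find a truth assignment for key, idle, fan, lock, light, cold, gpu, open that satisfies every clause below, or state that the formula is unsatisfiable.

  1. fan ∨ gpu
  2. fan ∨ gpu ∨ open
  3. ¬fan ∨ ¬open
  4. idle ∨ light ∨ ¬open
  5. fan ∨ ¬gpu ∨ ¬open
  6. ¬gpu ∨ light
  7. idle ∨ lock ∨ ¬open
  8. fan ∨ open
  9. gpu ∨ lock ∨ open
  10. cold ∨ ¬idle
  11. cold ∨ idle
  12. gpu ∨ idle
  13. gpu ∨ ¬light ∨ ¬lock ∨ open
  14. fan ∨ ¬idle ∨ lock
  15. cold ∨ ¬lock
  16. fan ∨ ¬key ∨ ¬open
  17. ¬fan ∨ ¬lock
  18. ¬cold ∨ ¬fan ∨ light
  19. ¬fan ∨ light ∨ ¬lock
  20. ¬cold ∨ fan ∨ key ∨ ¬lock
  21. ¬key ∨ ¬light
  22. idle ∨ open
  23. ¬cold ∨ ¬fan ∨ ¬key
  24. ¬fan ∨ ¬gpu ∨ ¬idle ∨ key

UNSATISFIABLE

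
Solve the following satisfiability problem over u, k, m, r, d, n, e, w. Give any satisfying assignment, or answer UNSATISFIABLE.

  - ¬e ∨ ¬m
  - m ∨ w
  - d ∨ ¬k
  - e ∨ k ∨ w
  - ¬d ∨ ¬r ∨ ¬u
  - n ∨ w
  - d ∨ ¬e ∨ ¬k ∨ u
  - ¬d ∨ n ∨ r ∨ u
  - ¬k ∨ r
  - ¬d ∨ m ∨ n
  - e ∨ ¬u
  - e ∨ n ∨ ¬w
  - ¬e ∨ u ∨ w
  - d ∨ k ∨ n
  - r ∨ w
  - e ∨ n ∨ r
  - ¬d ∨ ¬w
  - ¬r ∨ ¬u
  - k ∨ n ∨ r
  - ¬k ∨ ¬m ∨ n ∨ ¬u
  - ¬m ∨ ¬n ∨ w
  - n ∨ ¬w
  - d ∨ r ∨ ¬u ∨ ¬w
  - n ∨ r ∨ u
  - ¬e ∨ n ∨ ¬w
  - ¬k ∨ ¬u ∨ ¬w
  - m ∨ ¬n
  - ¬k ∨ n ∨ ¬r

Set u = False.
Set k = False.
Try m = False:
  (m ∨ w) forces w = True.
  (¬d ∨ ¬w) forces d = False.
  (d ∨ k ∨ n) forces n = True.
  clause (m ∨ ¬n) is falsified — backtrack.
So m = True.
  then (¬e ∨ ¬m) forces e = False.
  then (e ∨ k ∨ w) forces w = True.
  then (e ∨ n ∨ ¬w) forces n = True.
  then (¬d ∨ ¬w) forces d = False.
Set r = True.
All clauses satisfied.

u: False, k: False, m: True, r: True, d: False, n: True, e: False, w: True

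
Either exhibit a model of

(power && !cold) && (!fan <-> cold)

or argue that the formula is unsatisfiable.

cold=F, fan=T, power=T

  power && !cold = True
    !cold = True
  !fan <-> cold = True
    !fan = False
Both conjuncts True, so the formula holds.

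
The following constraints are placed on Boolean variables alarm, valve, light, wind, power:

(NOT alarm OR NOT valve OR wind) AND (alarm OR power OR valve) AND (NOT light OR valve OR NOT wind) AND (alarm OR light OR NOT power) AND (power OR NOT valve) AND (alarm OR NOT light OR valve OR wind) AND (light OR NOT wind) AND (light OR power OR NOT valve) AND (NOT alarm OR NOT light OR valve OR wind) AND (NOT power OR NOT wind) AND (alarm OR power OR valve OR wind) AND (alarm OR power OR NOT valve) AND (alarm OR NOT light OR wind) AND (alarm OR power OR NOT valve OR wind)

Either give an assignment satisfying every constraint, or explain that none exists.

Set alarm = True.
Try valve = True:
  (NOT alarm OR NOT valve OR wind) forces wind = True.
  (power OR NOT valve) forces power = True.
  clause (NOT power OR NOT wind) is falsified — backtrack.
So valve = False.
Try light = True:
  (NOT light OR valve OR NOT wind) forces wind = False.
  clause (NOT alarm OR NOT light OR valve OR wind) is falsified — backtrack.
So light = False.
  then (light OR NOT wind) forces wind = False.
Set power = True.
All clauses satisfied.

alarm = True, valve = False, light = False, wind = False, power = True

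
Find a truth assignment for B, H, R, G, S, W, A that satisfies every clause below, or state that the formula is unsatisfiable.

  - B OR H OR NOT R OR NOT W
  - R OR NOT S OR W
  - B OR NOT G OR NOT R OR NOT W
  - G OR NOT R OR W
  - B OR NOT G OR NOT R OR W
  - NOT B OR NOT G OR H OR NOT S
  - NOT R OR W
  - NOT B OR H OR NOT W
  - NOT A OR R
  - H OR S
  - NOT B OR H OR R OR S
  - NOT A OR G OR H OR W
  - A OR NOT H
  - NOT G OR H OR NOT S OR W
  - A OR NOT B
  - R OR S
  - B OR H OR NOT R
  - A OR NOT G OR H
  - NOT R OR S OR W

Set B = True.
  then (A OR NOT B) forces A = True.
  then (NOT A OR R) forces R = True.
  then (NOT R OR W) forces W = True.
  then (NOT B OR H OR NOT W) forces H = True.
Set G = True.
Set S = False.
All clauses satisfied.

B = True, H = True, R = True, G = True, S = False, W = True, A = True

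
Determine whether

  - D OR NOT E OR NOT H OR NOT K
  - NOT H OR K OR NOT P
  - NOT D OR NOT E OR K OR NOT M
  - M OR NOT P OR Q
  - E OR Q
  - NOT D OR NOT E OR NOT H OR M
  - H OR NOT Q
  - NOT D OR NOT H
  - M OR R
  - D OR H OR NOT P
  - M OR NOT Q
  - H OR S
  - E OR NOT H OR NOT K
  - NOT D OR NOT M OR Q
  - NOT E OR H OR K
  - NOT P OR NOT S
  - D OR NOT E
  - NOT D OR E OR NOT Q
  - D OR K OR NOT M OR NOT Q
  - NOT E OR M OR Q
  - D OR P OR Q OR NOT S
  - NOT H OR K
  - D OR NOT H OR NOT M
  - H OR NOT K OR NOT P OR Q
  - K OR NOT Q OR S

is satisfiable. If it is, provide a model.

Case Q = True:
  (H OR NOT Q) forces H = True.
  (NOT D OR NOT H) forces D = False.
  (M OR NOT Q) forces M = True.
  Clause (D OR NOT H OR NOT M) is falsified — contradiction.
Case Q = False:
  (E OR Q) forces E = True.
  (D OR NOT E) forces D = True.
  (NOT D OR NOT H) forces H = False.
  (H OR S) forces S = True.
  (NOT D OR NOT M OR Q) forces M = False.
  Clause (NOT E OR M OR Q) is falsified — contradiction.
Both cases fail, so the formula is unsatisfiable.

Unsatisfiable — no assignment works.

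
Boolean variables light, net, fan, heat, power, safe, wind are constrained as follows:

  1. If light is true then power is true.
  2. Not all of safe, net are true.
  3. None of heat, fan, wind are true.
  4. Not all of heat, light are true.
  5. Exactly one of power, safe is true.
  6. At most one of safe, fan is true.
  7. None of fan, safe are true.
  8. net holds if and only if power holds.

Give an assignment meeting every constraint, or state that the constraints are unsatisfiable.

light=T; net=T; fan=F; heat=F; power=T; safe=F; wind=F

  (1) light=T ⇒ power: T ✓
  (2) {safe, net}: 1/2 true — not all ✓
  (3) {heat, fan, wind}: 0 true — none ✓
  (4) {heat, light}: 1/2 true — not all ✓
  (5) {power, safe}: 1 true — exactly one ✓
  (6) {safe, fan}: 0 true — at most one ✓
  (7) {fan, safe}: 0 true — none ✓
  (8) net=T, power=T — same ✓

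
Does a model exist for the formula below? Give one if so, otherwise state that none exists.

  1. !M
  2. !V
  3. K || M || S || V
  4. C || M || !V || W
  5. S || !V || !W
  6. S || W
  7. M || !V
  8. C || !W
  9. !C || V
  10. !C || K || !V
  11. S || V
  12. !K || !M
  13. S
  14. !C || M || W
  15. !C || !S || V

Unit clause (!M) forces M = False.
Unit clause (!V) forces V = False.
In (!C || V) only !C is left, so C = False.
In (S || V) only S is left, so S = True.
In (C || !W) only !W is left, so W = False.
Set K = True.
All clauses satisfied.

V: False, C: False, M: False, W: False, K: True, S: True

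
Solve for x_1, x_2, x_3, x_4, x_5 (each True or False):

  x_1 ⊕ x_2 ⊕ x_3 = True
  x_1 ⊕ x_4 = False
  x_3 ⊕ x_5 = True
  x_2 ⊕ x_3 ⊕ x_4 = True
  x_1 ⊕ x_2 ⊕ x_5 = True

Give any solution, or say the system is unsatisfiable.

Unsatisfiable

Adding constraints 1, 3, 5 mod 2: every variable appears an even number of times on the left, so the left side is 0.
But the right sides sum to 1 (mod 2). 0 ≠ 1 — the system is inconsistent.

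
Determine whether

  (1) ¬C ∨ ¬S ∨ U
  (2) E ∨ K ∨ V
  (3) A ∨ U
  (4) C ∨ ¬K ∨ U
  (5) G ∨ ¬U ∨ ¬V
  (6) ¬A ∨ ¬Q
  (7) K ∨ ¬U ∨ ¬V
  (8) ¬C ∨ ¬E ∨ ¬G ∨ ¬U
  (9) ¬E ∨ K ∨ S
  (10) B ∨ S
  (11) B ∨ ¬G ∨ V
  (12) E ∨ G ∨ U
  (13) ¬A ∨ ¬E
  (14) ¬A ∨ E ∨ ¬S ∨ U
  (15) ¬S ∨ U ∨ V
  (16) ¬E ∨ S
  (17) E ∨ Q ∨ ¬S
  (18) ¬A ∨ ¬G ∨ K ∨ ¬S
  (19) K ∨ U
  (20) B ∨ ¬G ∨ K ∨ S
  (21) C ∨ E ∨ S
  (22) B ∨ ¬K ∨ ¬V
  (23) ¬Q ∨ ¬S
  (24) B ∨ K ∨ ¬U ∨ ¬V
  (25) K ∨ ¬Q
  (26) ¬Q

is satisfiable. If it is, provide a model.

Unit clause (¬Q) forces Q = False.
Set C = True.
Set E = True.
  then (¬A ∨ ¬E) forces A = False.
  then (¬E ∨ S) forces S = True.
  then (¬C ∨ ¬S ∨ U) forces U = True.
  then (¬C ∨ ¬E ∨ ¬G ∨ ¬U) forces G = False.
  then (G ∨ ¬U ∨ ¬V) forces V = False.
Set B = True.
Set K = False.
All clauses satisfied.

Q=F, C=T, E=T, G=F, B=T, A=F, U=T, V=F, K=F, S=T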